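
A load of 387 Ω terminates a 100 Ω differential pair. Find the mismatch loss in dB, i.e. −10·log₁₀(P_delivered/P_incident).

mismatch loss ≈ 1.85 dB

Γ = (387 − 100)/(387 + 100) = 0.589
|Γ|² = 0.347, so P_del/P_inc = 1 − |Γ|² = 0.653
ML = −10·log₁₀(1 − |Γ|²)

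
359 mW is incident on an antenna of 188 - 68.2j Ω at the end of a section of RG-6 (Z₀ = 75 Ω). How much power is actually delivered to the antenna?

|Γ| = |(113 − j68.2)/(263 − j68.2)| = 0.486
|Γ|² = 0.236
P_refl = |Γ|²·P_inc = 84.7 mW, P_del = (1 − |Γ|²)·P_inc = 274 mW

P_delivered ≈ 274 mW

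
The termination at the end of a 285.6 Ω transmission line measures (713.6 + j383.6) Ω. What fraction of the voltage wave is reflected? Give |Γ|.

|Γ| ≈ 0.537

Γ = (Z_L − Z_0)/(Z_L + Z_0) = (428 + j383.6)/(999.2 + j383.6)
|Γ| = 575/1070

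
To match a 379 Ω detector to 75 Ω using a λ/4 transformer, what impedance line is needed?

Z_qwt = √(Z_0·R_L) = √(75 × 379) = √28420

Z_qwt ≈ 169 Ω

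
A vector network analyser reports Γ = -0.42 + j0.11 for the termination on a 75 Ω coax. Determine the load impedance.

Z_L = Z_0·(1 + Γ)/(1 − Γ) = 75·(0.58 + j0.11)/(1.42 − j0.11)

Z_L ≈ 30 + j8.13 Ω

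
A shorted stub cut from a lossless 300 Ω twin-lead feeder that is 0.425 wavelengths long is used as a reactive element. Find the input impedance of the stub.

Z_in ≈ −j153 Ω

βl = 2π × 0.425 = 153°
tan(βl) = -0.51
For a shorted stub, Z_in = jZ_0·tan(βl)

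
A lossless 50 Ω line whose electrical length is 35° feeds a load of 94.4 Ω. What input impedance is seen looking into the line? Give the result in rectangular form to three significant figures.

Z_in ≈ 51.2 − j32.7 Ω

tan(βl) = tan(35°) = 0.7
Z_in = Z_0·(Z_L + jZ_0·tanβl)/(Z_0 + jZ_L·tanβl)
     = 50·(94.4 + j35)/(50 + j66.1)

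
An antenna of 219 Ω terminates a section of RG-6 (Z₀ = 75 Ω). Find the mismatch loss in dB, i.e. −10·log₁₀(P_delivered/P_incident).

mismatch loss ≈ 1.19 dB

Γ = (219 − 75)/(219 + 75) = 0.49
|Γ|² = 0.24, so P_del/P_inc = 1 − |Γ|² = 0.76
ML = −10·log₁₀(1 − |Γ|²)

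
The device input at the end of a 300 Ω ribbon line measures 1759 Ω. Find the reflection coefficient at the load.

Γ = (Z_L − Z_0)/(Z_L + Z_0) = (1759 − 300)/(1759 + 300) = 1459/2059

Γ = 0.709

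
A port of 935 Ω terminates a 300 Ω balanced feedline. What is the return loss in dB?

RL ≈ 5.78 dB

Γ = (935 − 300)/(935 + 300) = 0.514
RL = −20·log₁₀|Γ| = −20·log₁₀(0.514)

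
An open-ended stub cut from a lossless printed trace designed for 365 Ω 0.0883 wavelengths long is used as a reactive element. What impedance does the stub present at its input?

Z_in ≈ −j589 Ω

βl = 2π × 0.0883 = 31.8°
tan(βl) = 0.62
For an open-ended stub, Z_in = −jZ_0·cot(βl) = −jZ_0/tan(βl)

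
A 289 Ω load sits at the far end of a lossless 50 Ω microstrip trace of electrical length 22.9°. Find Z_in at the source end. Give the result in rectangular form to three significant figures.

tan(βl) = tan(22.9°) = 0.422
Z_in = Z_0·(Z_L + jZ_0·tanβl)/(Z_0 + jZ_L·tanβl)
     = 50·(289 + j21.1)/(50 + j122)

Z_in ≈ 48.9 − j98.3 Ω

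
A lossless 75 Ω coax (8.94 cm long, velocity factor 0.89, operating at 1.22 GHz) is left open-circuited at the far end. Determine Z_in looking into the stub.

λ = v/f = 0.89·c / 1.22 GHz = 0.219 m
βl = 2π·l/λ = 2π × 0.408 = 147°
tan(βl) = -0.648
For an open-circuited stub, Z_in = −jZ_0·cot(βl) = −jZ_0/tan(βl)

Z_in ≈ +j116 Ω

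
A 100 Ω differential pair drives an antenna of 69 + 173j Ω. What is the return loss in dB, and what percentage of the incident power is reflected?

Γ = (-31 + j173)/(169 + j173), |Γ| = 0.727
RL = −20·log₁₀(0.727) = 2.77 dB
P_refl/P_inc = |Γ|² = 0.528

RL ≈ 2.77 dB; 52.8% of incident power reflected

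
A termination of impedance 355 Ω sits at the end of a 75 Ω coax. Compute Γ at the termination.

Γ = 0.651

Γ = (Z_L − Z_0)/(Z_L + Z_0) = (355 − 75)/(355 + 75) = 280/430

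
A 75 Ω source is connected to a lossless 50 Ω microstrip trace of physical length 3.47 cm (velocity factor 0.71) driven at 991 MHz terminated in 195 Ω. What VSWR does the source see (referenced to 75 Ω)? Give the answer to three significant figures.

VSWR ≈ 4.97

λ = v/f = 0.71·c / 991 MHz = 0.215 m
βl = 2π·l/λ = 2π × 0.161 = 58.1°
tan(βl) = 1.61
Z_in = Z_0·(Z_L + jZ_0·tanβl)/(Z_0 + jZ_L·tanβl) = 17.3 − j28.3 Ω
Γ_s = (Z_in − Z_s)/(Z_in + Z_s) = (-57.7 − j28.3)/(92.3 − j28.3), |Γ_s| = 0.665
VSWR = (1 + |Γ_s|)/(1 − |Γ_s|)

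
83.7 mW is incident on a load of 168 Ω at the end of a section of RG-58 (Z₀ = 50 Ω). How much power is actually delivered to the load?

Γ = (168 − 50)/(168 + 50) = 0.541
|Γ|² = 0.293
P_refl = |Γ|²·P_inc = 24.5 mW, P_del = (1 − |Γ|²)·P_inc = 59.2 mW

P_delivered ≈ 59.2 mW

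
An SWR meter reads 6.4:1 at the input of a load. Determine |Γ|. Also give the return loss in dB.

|Γ| ≈ 0.73; return loss ≈ 2.74 dB

|Γ| = (S − 1)/(S + 1) = (6.4 − 1)/(6.4 + 1) = 5.4/7.4
RL = −20·log₁₀|Γ| = −20·log₁₀(0.73)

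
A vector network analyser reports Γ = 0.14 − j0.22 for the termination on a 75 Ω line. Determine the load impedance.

Z_L ≈ 88.7 − j41.9 Ω

Z_L = Z_0·(1 + Γ)/(1 − Γ) = 75·(1.14 − j0.22)/(0.86 + j0.22)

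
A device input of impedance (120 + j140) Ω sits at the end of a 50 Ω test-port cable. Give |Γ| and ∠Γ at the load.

Γ ≈ 0.711 ∠ 24°

Γ = (Z_L − Z_0)/(Z_L + Z_0) = (70 + j140)/(170 + j140)
|Γ| = 157/220 = 0.711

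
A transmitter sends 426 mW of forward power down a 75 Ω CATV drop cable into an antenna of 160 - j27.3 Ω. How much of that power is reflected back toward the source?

|Γ| = |(85 − j27.3)/(235 − j27.3)| = 0.377
|Γ|² = 0.142
P_refl = |Γ|²·P_inc = 60.7 mW, P_del = (1 − |Γ|²)·P_inc = 365 mW

P_reflected ≈ 60.7 mW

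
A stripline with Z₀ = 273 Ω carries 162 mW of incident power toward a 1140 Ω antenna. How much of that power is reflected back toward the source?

Γ = (1140 − 273)/(1140 + 273) = 0.614
|Γ|² = 0.376
P_refl = |Γ|²·P_inc = 61 mW, P_del = (1 − |Γ|²)·P_inc = 101 mW

P_reflected ≈ 61 mW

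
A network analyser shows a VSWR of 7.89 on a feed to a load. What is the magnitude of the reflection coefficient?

|Γ| = (S − 1)/(S + 1) = (7.89 − 1)/(7.89 + 1) = 6.89/8.89

|Γ| ≈ 0.775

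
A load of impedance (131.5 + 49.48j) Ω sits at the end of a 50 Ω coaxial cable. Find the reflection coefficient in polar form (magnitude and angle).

Γ ≈ 0.507 ∠ 16°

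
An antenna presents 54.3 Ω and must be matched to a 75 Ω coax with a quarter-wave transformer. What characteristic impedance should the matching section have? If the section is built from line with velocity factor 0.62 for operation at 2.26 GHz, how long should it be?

Z_qwt = √(Z_0·R_L) = √(75 × 54.3) = √4072
λ = 0.62·c/f = 0.0823 m, so l = λ/4 = 0.0206 m

Z_qwt ≈ 63.8 Ω; length ≈ 2.06 cm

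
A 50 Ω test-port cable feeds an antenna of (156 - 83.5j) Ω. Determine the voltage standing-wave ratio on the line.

VSWR ≈ 4.09

Γ = (Z_L − Z_0)/(Z_L + Z_0) = (106 − j83.5)/(206 − j83.5)
|Γ| = 135/222 = 0.607
VSWR = (1 + |Γ|)/(1 − |Γ|) = 1.61/0.393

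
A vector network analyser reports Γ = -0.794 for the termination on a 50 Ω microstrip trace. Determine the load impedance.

Z_L ≈ 5.74 Ω

Z_L = Z_0·(1 + Γ)/(1 − Γ) = 50·(0.206)/(1.79)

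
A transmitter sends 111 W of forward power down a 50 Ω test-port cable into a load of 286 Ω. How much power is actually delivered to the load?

P_delivered ≈ 56.2 W

Γ = (286 − 50)/(286 + 50) = 0.702
|Γ|² = 0.493
P_refl = |Γ|²·P_inc = 54.8 W, P_del = (1 − |Γ|²)·P_inc = 56.2 W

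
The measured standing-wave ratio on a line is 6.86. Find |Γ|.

|Γ| = (S − 1)/(S + 1) = (6.86 − 1)/(6.86 + 1) = 5.86/7.86

|Γ| ≈ 0.746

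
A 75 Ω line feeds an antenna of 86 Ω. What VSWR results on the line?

Γ = (86 − 75)/(86 + 75) = 0.0683
VSWR = (1 + 0.0683)/(1 − 0.0683)

VSWR ≈ 1.15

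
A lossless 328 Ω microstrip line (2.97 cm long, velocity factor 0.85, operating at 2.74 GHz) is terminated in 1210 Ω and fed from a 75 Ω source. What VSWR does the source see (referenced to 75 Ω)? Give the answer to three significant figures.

λ = v/f = 0.85·c / 2.74 GHz = 0.0931 m
βl = 2π·l/λ = 2π × 0.319 = 115°
tan(βl) = -2.16
Z_in = Z_0·(Z_L + jZ_0·tanβl)/(Z_0 + jZ_L·tanβl) = 106 + j139 Ω
Γ_s = (Z_in − Z_s)/(Z_in + Z_s) = (31.4 + j139)/(181 + j139), |Γ_s| = 0.623
VSWR = (1 + |Γ_s|)/(1 − |Γ_s|)

VSWR ≈ 4.31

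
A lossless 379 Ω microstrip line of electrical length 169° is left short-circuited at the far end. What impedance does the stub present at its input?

tan(βl) = -0.194
For a short-circuited stub, Z_in = jZ_0·tan(βl)

Z_in ≈ −j73.7 Ω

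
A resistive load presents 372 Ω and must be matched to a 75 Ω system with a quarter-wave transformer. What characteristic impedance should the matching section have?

Z_qwt ≈ 167 Ω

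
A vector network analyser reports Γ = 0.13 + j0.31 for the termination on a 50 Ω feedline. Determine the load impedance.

Z_L = Z_0·(1 + Γ)/(1 − Γ) = 50·(1.13 + j0.31)/(0.87 − j0.31)

Z_L ≈ 52 + j36.3 Ω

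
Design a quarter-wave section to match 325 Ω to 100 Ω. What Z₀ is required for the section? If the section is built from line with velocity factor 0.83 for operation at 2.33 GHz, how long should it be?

Z_qwt ≈ 180 Ω; length ≈ 2.67 cm

Z_qwt = √(Z_0·R_L) = √(100 × 325) = √32500
λ = 0.83·c/f = 0.107 m, so l = λ/4 = 0.0267 m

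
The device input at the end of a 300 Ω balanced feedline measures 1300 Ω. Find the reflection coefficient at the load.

Γ = (Z_L − Z_0)/(Z_L + Z_0) = (1300 − 300)/(1300 + 300) = 1000/1600

Γ = 0.625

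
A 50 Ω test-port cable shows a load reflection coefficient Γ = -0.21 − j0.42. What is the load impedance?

Z_L ≈ 23.8 − j25.6 Ω

Z_L = Z_0·(1 + Γ)/(1 − Γ) = 50·(0.79 − j0.42)/(1.21 + j0.42)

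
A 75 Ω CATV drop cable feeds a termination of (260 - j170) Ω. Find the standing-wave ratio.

VSWR ≈ 5.04

Γ = (Z_L − Z_0)/(Z_L + Z_0) = (185 − j170)/(335 − j170)
|Γ| = 251/376 = 0.669
VSWR = (1 + |Γ|)/(1 − |Γ|) = 1.67/0.331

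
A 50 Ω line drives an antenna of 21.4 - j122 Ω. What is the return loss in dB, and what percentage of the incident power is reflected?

RL ≈ 1.05 dB; 78.6% of incident power reflected

Γ = (-28.6 − j122)/(71.4 − j122), |Γ| = 0.886
RL = −20·log₁₀(0.886) = 1.05 dB
P_refl/P_inc = |Γ|² = 0.786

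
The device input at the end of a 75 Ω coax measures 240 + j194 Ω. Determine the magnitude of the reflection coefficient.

Γ = (Z_L − Z_0)/(Z_L + Z_0) = (165 + j194)/(315 + j194)
|Γ| = 255/370

|Γ| ≈ 0.688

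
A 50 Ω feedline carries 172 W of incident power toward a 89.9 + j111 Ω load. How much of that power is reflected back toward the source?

|Γ| = |(39.9 + j111)/(139.9 + j111)| = 0.66
|Γ|² = 0.436
P_refl = |Γ|²·P_inc = 75 W, P_del = (1 − |Γ|²)·P_inc = 97 W

P_reflected ≈ 75 W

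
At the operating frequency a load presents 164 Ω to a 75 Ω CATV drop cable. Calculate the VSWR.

For a purely resistive load, VSWR = R_L/Z_0 or Z_0/R_L (whichever > 1) = 164/75

VSWR ≈ 2.19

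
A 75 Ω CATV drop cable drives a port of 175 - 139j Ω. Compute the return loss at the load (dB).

RL ≈ 4.46 dB

Γ = (100 − j139)/(250 − j139), |Γ| = 0.599
RL = −20·log₁₀|Γ| = −20·log₁₀(0.599)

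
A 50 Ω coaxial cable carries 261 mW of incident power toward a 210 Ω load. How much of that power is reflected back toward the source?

P_reflected ≈ 98.8 mW

Γ = (210 − 50)/(210 + 50) = 0.615
|Γ|² = 0.379
P_refl = |Γ|²·P_inc = 98.8 mW, P_del = (1 − |Γ|²)·P_inc = 162 mW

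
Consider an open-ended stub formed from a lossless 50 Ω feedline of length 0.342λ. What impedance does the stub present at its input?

βl = 2π × 0.342 = 123°
tan(βl) = -1.53
For an open-ended stub, Z_in = −jZ_0·cot(βl) = −jZ_0/tan(βl)

Z_in ≈ +j32.6 Ω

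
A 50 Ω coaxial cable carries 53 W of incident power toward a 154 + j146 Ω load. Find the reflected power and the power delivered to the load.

P_reflected ≈ 27.1 W; P_delivered ≈ 25.9 W

|Γ| = |(104 + j146)/(204 + j146)| = 0.715
|Γ|² = 0.511
P_refl = |Γ|²·P_inc = 27.1 W, P_del = (1 − |Γ|²)·P_inc = 25.9 W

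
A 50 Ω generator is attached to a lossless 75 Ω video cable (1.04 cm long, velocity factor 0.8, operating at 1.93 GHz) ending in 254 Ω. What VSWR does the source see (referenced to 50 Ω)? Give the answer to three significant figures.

VSWR ≈ 4.4

λ = v/f = 0.8·c / 1.93 GHz = 0.124 m
βl = 2π·l/λ = 2π × 0.0836 = 30.1°
tan(βl) = 0.58
Z_in = Z_0·(Z_L + jZ_0·tanβl)/(Z_0 + jZ_L·tanβl) = 69.9 − j93.8 Ω
Γ_s = (Z_in − Z_s)/(Z_in + Z_s) = (19.9 − j93.8)/(120 − j93.8), |Γ_s| = 0.63
VSWR = (1 + |Γ_s|)/(1 − |Γ_s|)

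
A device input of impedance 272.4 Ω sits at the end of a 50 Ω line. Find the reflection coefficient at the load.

Γ = 0.69

Γ = (Z_L − Z_0)/(Z_L + Z_0) = (272.4 − 50)/(272.4 + 50) = 222.4/322.4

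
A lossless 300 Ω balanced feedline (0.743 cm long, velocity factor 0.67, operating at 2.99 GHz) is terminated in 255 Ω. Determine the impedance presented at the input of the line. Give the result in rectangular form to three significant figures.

Z_in ≈ 288 + j46.2 Ω

λ = v/f = 0.67·c / 2.99 GHz = 0.0672 m
βl = 2π·l/λ = 2π × 0.111 = 39.8°
tan(βl) = tan(39.8°) = 0.833
Z_in = Z_0·(Z_L + jZ_0·tanβl)/(Z_0 + jZ_L·tanβl)
     = 300·(255 + j250)/(300 + j212)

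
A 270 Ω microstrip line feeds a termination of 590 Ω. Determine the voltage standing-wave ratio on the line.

VSWR ≈ 2.19

For a purely resistive load, VSWR = R_L/Z_0 or Z_0/R_L (whichever > 1) = 590/270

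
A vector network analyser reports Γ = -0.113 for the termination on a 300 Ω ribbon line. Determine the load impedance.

Z_L ≈ 239 Ω

Z_L = Z_0·(1 + Γ)/(1 − Γ) = 300·(0.887)/(1.11)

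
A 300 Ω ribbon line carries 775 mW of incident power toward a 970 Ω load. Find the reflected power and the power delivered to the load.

P_reflected ≈ 216 mW; P_delivered ≈ 559 mW

Γ = (970 − 300)/(970 + 300) = 0.528
|Γ|² = 0.278
P_refl = |Γ|²·P_inc = 216 mW, P_del = (1 − |Γ|²)·P_inc = 559 mW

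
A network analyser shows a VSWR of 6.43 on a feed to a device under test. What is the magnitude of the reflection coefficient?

|Γ| ≈ 0.731

|Γ| = (S − 1)/(S + 1) = (6.43 − 1)/(6.43 + 1) = 5.43/7.43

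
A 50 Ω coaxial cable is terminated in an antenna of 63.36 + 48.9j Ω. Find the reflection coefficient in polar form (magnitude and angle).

Γ ≈ 0.411 ∠ 51.4°

Γ = (Z_L − Z_0)/(Z_L + Z_0) = (13.36 + j48.9)/(113.4 + j48.9)
|Γ| = 50.7/123 = 0.411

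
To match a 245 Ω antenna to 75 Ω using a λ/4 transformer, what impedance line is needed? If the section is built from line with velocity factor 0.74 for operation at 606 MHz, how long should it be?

Z_qwt ≈ 136 Ω; length ≈ 9.16 cm

Z_qwt = √(Z_0·R_L) = √(75 × 245) = √18380
λ = 0.74·c/f = 0.366 m, so l = λ/4 = 0.0916 m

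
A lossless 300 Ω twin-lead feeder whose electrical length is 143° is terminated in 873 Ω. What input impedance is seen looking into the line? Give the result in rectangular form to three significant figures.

tan(βl) = tan(143°) = -0.754
Z_in = Z_0·(Z_L + jZ_0·tanβl)/(Z_0 + jZ_L·tanβl)
     = 300·(873 − j226)/(300 − j658)

Z_in ≈ 236 + j291 Ω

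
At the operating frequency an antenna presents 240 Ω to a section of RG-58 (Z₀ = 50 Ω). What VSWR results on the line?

Γ = (240 − 50)/(240 + 50) = 0.655
VSWR = (1 + 0.655)/(1 − 0.655)

VSWR ≈ 4.8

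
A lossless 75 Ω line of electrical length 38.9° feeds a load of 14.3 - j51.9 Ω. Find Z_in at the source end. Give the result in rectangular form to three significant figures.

Z_in ≈ 9.63 + j4.58 Ω

tan(βl) = tan(38.9°) = 0.807
Z_in = Z_0·(Z_L + jZ_0·tanβl)/(Z_0 + jZ_L·tanβl)
     = 75·(14.3 + j8.62)/(117 + j11.5)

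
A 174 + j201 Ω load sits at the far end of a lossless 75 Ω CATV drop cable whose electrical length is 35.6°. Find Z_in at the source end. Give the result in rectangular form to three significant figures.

Z_in ≈ 73.1 − j145 Ω

tan(βl) = tan(35.6°) = 0.716
Z_in = Z_0·(Z_L + jZ_0·tanβl)/(Z_0 + jZ_L·tanβl)
     = 75·(174 + j255)/(-68.9 + j125)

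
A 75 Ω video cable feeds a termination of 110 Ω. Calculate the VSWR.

VSWR ≈ 1.47

For a purely resistive load, VSWR = R_L/Z_0 or Z_0/R_L (whichever > 1) = 110/75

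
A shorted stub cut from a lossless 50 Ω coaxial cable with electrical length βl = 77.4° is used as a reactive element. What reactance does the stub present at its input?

tan(βl) = 4.47
For a shorted stub, Z_in = jZ_0·tan(βl)

X_in ≈ 224 Ω (inductive)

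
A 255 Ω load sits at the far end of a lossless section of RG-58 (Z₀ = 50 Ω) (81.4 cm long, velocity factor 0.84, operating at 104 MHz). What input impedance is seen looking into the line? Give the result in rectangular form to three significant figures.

Z_in ≈ 13.1 + j28.4 Ω

λ = v/f = 0.84·c / 104 MHz = 2.42 m
βl = 2π·l/λ = 2π × 0.336 = 121°
tan(βl) = tan(121°) = -1.67
Z_in = Z_0·(Z_L + jZ_0·tanβl)/(Z_0 + jZ_L·tanβl)
     = 50·(255 − j83.4)/(50 − j425)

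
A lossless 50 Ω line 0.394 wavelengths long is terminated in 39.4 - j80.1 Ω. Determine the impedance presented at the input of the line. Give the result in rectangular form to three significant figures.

βl = 2π × 0.394 = 142°
tan(βl) = tan(142°) = -0.786
Z_in = Z_0·(Z_L + jZ_0·tanβl)/(Z_0 + jZ_L·tanβl)
     = 50·(39.4 − j119)/(-12.9 − j31)

Z_in ≈ 141 + j123 Ω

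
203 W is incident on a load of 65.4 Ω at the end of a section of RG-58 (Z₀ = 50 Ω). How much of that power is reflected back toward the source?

P_reflected ≈ 3.62 W

Γ = (65.4 − 50)/(65.4 + 50) = 0.133
|Γ|² = 0.0178
P_refl = |Γ|²·P_inc = 3.62 W, P_del = (1 − |Γ|²)·P_inc = 199 W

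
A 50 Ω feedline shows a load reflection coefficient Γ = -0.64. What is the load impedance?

Z_L ≈ 11 Ω

Z_L = Z_0·(1 + Γ)/(1 − Γ) = 50·(0.36)/(1.64)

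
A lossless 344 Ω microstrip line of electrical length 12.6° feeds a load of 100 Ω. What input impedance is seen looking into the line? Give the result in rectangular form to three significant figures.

Z_in ≈ 105 + j70.1 Ω

tan(βl) = tan(12.6°) = 0.224
Z_in = Z_0·(Z_L + jZ_0·tanβl)/(Z_0 + jZ_L·tanβl)
     = 344·(100 + j76.9)/(344 + j22.4)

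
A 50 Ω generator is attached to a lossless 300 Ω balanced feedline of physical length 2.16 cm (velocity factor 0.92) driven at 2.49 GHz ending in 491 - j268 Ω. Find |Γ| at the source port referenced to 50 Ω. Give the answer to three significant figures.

|Γ| ≈ 0.448

λ = v/f = 0.92·c / 2.49 GHz = 0.111 m
βl = 2π·l/λ = 2π × 0.195 = 70.2°
tan(βl) = 2.77
Z_in = Z_0·(Z_L + jZ_0·tanβl)/(Z_0 + jZ_L·tanβl) = 131 − j8.26 Ω
Γ_s = (Z_in − Z_s)/(Z_in + Z_s) = (80.5 − j8.26)/(181 − j8.26), |Γ_s| = 0.448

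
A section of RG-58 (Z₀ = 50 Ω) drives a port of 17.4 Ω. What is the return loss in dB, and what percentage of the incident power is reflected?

Γ = (17.4 − 50)/(17.4 + 50) = -0.484
RL = −20·log₁₀(0.484) = 6.31 dB
P_refl/P_inc = |Γ|² = 0.234

RL ≈ 6.31 dB; 23.4% of incident power reflected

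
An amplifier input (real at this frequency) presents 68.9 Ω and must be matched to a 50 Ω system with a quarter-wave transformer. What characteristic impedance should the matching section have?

Z_qwt ≈ 58.7 Ω

Z_qwt = √(Z_0·R_L) = √(50 × 68.9) = √3445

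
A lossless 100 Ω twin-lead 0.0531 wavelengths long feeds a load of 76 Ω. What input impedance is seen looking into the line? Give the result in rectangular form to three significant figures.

βl = 2π × 0.0531 = 19.1°
tan(βl) = tan(19.1°) = 0.347
Z_in = Z_0·(Z_L + jZ_0·tanβl)/(Z_0 + jZ_L·tanβl)
     = 100·(76 + j34.7)/(100 + j26.3)

Z_in ≈ 79.6 + j13.7 Ω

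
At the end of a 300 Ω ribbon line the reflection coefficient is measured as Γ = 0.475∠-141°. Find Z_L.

Z_L = Z_0·(1 + Γ)/(1 − Γ) = 300·(0.631 − j0.299)/(1.37 + j0.299)

Z_L ≈ 118 − j91.3 Ω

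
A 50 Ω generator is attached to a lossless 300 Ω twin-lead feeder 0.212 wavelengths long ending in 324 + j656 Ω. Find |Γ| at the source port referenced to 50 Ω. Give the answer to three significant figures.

βl = 2π × 0.212 = 76.3°
tan(βl) = 4.11
Z_in = Z_0·(Z_L + jZ_0·tanβl)/(Z_0 + jZ_L·tanβl) = 69.4 − j198 Ω
Γ_s = (Z_in − Z_s)/(Z_in + Z_s) = (19.4 − j198)/(119 − j198), |Γ_s| = 0.86

|Γ| ≈ 0.86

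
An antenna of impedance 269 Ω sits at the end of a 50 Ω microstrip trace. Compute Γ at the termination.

Γ = (Z_L − Z_0)/(Z_L + Z_0) = (269 − 50)/(269 + 50) = 219/319

Γ = 0.687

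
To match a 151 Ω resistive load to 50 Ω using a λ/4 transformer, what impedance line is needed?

Z_qwt = √(Z_0·R_L) = √(50 × 151) = √7550

Z_qwt ≈ 86.9 Ω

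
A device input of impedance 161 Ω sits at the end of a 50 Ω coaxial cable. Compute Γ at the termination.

Γ = (Z_L − Z_0)/(Z_L + Z_0) = (161 − 50)/(161 + 50) = 111/211

Γ = 0.526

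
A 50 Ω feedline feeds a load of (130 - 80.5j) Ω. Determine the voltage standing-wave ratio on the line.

VSWR ≈ 3.71

Γ = (Z_L − Z_0)/(Z_L + Z_0) = (80 − j80.5)/(180 − j80.5)
|Γ| = 113/197 = 0.576
VSWR = (1 + |Γ|)/(1 − |Γ|) = 1.58/0.424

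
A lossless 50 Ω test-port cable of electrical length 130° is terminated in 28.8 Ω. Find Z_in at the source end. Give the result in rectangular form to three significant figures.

tan(βl) = tan(130°) = -1.19
Z_in = Z_0·(Z_L + jZ_0·tanβl)/(Z_0 + jZ_L·tanβl)
     = 50·(28.8 − j59.6)/(50 − j34.3)

Z_in ≈ 47.4 − j27.1 Ω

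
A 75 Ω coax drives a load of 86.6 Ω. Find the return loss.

Γ = (86.6 − 75)/(86.6 + 75) = 0.0718
RL = −20·log₁₀|Γ| = −20·log₁₀(0.0718)

RL ≈ 22.9 dB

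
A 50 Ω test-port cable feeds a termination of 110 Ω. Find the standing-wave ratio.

VSWR ≈ 2.2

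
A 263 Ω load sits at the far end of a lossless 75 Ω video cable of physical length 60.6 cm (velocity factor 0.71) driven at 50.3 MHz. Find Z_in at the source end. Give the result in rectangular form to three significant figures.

Z_in ≈ 33.2 − j52.1 Ω

λ = v/f = 0.71·c / 50.3 MHz = 4.23 m
βl = 2π·l/λ = 2π × 0.143 = 51.5°
tan(βl) = tan(51.5°) = 1.26
Z_in = Z_0·(Z_L + jZ_0·tanβl)/(Z_0 + jZ_L·tanβl)
     = 75·(263 + j94.4)/(75 + j331)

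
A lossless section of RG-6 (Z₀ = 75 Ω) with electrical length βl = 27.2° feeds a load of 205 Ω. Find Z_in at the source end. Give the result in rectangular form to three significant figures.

tan(βl) = tan(27.2°) = 0.514
Z_in = Z_0·(Z_L + jZ_0·tanβl)/(Z_0 + jZ_L·tanβl)
     = 75·(205 + j38.5)/(75 + j105)

Z_in ≈ 87.2 − j83.9 Ω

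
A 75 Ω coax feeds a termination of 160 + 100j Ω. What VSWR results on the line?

Γ = (Z_L − Z_0)/(Z_L + Z_0) = (85 + j100)/(235 + j100)
|Γ| = 131/255 = 0.514
VSWR = (1 + |Γ|)/(1 − |Γ|) = 1.51/0.486

VSWR ≈ 3.11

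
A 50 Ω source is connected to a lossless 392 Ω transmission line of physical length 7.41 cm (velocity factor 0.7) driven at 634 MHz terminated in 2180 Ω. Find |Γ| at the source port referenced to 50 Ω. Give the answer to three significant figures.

λ = v/f = 0.7·c / 634 MHz = 0.331 m
βl = 2π·l/λ = 2π × 0.224 = 80.5°
tan(βl) = 6
Z_in = Z_0·(Z_L + jZ_0·tanβl)/(Z_0 + jZ_L·tanβl) = 72.4 − j63.2 Ω
Γ_s = (Z_in − Z_s)/(Z_in + Z_s) = (22.4 − j63.2)/(122 − j63.2), |Γ_s| = 0.487

|Γ| ≈ 0.487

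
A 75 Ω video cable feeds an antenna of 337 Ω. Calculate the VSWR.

For a purely resistive load, VSWR = R_L/Z_0 or Z_0/R_L (whichever > 1) = 337/75

VSWR ≈ 4.49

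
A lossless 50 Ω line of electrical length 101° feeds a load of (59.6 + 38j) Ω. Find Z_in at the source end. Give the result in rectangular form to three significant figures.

tan(βl) = tan(101°) = -5.14
Z_in = Z_0·(Z_L + jZ_0·tanβl)/(Z_0 + jZ_L·tanβl)
     = 50·(59.6 − j219)/(245 − j307)

Z_in ≈ 26.5 − j11.5 Ω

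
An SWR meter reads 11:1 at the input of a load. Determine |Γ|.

|Γ| = (S − 1)/(S + 1) = (11 − 1)/(11 + 1) = 10/12

|Γ| ≈ 0.833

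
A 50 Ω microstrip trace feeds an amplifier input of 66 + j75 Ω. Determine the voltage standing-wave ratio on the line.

Γ = (Z_L − Z_0)/(Z_L + Z_0) = (16 + j75)/(116 + j75)
|Γ| = 76.7/138 = 0.555
VSWR = (1 + |Γ|)/(1 − |Γ|) = 1.56/0.445

VSWR ≈ 3.5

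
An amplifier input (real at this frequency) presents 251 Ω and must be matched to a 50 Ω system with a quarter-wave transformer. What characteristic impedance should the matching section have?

Z_qwt ≈ 112 Ω

Z_qwt = √(Z_0·R_L) = √(50 × 251) = √12550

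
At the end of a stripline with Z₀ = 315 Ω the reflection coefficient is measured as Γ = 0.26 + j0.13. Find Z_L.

Z_L = Z_0·(1 + Γ)/(1 − Γ) = 315·(1.26 + j0.13)/(0.74 − j0.13)

Z_L ≈ 511 + j145 Ω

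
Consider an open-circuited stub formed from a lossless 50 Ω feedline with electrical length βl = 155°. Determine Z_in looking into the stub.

Z_in ≈ +j107 Ω

tan(βl) = -0.466
For an open-circuited stub, Z_in = −jZ_0·cot(βl) = −jZ_0/tan(βl)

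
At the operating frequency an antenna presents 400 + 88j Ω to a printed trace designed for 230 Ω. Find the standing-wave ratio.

VSWR ≈ 1.86

Γ = (Z_L − Z_0)/(Z_L + Z_0) = (170 + j88)/(630 + j88)
|Γ| = 191/636 = 0.301
VSWR = (1 + |Γ|)/(1 − |Γ|) = 1.3/0.699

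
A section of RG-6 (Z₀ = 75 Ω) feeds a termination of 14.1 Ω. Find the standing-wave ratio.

VSWR ≈ 5.32

For a purely resistive load, VSWR = R_L/Z_0 or Z_0/R_L (whichever > 1) = 75/14.1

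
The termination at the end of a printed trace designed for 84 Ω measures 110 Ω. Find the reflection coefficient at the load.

Γ = (Z_L − Z_0)/(Z_L + Z_0) = (110 − 84)/(110 + 84) = 26/194

Γ = 0.134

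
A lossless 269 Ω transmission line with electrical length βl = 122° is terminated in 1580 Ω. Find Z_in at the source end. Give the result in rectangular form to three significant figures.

tan(βl) = tan(122°) = -1.6
Z_in = Z_0·(Z_L + jZ_0·tanβl)/(Z_0 + jZ_L·tanβl)
     = 269·(1580 − j430)/(269 − j2530)

Z_in ≈ 63 + j161 Ω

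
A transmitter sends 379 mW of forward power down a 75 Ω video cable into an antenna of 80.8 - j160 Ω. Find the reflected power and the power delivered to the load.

|Γ| = |(5.8 − j160)/(155.8 − j160)| = 0.717
|Γ|² = 0.514
P_refl = |Γ|²·P_inc = 195 mW, P_del = (1 − |Γ|²)·P_inc = 184 mW

P_reflected ≈ 195 mW; P_delivered ≈ 184 mW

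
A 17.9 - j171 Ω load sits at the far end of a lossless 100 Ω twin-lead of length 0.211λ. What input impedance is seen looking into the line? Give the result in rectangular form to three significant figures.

βl = 2π × 0.211 = 76°
tan(βl) = tan(76°) = 4
Z_in = Z_0·(Z_L + jZ_0·tanβl)/(Z_0 + jZ_L·tanβl)
     = 100·(17.9 + j229)/(784 + j71.6)

Z_in ≈ 4.91 + j28.8 Ω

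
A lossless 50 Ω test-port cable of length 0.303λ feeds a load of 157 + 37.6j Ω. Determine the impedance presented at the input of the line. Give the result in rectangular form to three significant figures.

βl = 2π × 0.303 = 109°
tan(βl) = tan(109°) = -2.89
Z_in = Z_0·(Z_L + jZ_0·tanβl)/(Z_0 + jZ_L·tanβl)
     = 50·(157 − j107)/(159 − j454)

Z_in ≈ 15.9 + j11.7 Ω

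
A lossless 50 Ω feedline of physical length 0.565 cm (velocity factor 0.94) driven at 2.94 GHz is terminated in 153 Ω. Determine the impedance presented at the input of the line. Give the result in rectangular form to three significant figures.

λ = v/f = 0.94·c / 2.94 GHz = 0.0959 m
βl = 2π·l/λ = 2π × 0.0589 = 21.2°
tan(βl) = tan(21.2°) = 0.388
Z_in = Z_0·(Z_L + jZ_0·tanβl)/(Z_0 + jZ_L·tanβl)
     = 50·(153 + j19.4)/(50 + j59.4)

Z_in ≈ 73.1 − j67.3 Ω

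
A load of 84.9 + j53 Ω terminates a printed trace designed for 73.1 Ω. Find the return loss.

RL ≈ 9.74 dB

Γ = (11.8 + j53)/(158 + j53), |Γ| = 0.326
RL = −20·log₁₀|Γ| = −20·log₁₀(0.326)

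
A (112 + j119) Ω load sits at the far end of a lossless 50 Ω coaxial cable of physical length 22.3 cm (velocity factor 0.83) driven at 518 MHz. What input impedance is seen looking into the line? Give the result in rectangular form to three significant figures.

Z_in ≈ 44.2 + j84.1 Ω

λ = v/f = 0.83·c / 518 MHz = 0.481 m
βl = 2π·l/λ = 2π × 0.464 = 167°
tan(βl) = tan(167°) = -0.231
Z_in = Z_0·(Z_L + jZ_0·tanβl)/(Z_0 + jZ_L·tanβl)
     = 50·(112 + j107)/(77.5 − j25.8)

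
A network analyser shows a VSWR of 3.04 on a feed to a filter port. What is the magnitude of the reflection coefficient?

|Γ| ≈ 0.505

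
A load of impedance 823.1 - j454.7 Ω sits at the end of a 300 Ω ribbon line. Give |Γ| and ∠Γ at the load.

Γ = (Z_L − Z_0)/(Z_L + Z_0) = (523.1 − j454.7)/(1123 − j454.7)
|Γ| = 693/1210 = 0.572

Γ ≈ 0.572 ∠ -19°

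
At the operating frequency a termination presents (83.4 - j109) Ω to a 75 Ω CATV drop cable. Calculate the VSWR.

Γ = (Z_L − Z_0)/(Z_L + Z_0) = (8.4 − j109)/(158.4 − j109)
|Γ| = 109/192 = 0.569
VSWR = (1 + |Γ|)/(1 − |Γ|) = 1.57/0.431

VSWR ≈ 3.64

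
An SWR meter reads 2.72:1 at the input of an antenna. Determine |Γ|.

|Γ| ≈ 0.462

|Γ| = (S − 1)/(S + 1) = (2.72 − 1)/(2.72 + 1) = 1.72/3.72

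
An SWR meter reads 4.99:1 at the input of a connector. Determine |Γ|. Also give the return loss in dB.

|Γ| = (S − 1)/(S + 1) = (4.99 − 1)/(4.99 + 1) = 3.99/5.99
RL = −20·log₁₀|Γ| = −20·log₁₀(0.666)

|Γ| ≈ 0.666; return loss ≈ 3.53 dB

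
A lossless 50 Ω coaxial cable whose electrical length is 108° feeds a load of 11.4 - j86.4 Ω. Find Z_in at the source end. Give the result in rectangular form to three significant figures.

tan(βl) = tan(108°) = -3.08
Z_in = Z_0·(Z_L + jZ_0·tanβl)/(Z_0 + jZ_L·tanβl)
     = 50·(11.4 − j240)/(-216 − j35.1)

Z_in ≈ 6.24 + j54.6 Ω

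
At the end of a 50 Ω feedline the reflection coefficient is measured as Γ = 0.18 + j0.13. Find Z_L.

Z_L = Z_0·(1 + Γ)/(1 − Γ) = 50·(1.18 + j0.13)/(0.82 − j0.13)

Z_L ≈ 69 + j18.9 Ω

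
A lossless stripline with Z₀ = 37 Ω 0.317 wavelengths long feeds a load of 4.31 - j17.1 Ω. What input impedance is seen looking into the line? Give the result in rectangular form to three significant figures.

βl = 2π × 0.317 = 114°
tan(βl) = tan(114°) = -2.23
Z_in = Z_0·(Z_L + jZ_0·tanβl)/(Z_0 + jZ_L·tanβl)
     = 37·(4.31 − j99.7)/(-1.19 − j9.63)

Z_in ≈ 376 + j63.1 Ω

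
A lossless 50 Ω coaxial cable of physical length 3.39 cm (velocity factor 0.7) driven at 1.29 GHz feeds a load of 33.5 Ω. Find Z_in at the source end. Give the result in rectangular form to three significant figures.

Z_in ≈ 68.9 + j14.2 Ω

λ = v/f = 0.7·c / 1.29 GHz = 0.163 m
βl = 2π·l/λ = 2π × 0.208 = 75°
tan(βl) = tan(75°) = 3.72
Z_in = Z_0·(Z_L + jZ_0·tanβl)/(Z_0 + jZ_L·tanβl)
     = 50·(33.5 + j186)/(50 + j125)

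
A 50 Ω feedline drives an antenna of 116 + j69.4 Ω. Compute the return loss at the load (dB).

RL ≈ 5.48 dB

Γ = (66 + j69.4)/(166 + j69.4), |Γ| = 0.532
RL = −20·log₁₀|Γ| = −20·log₁₀(0.532)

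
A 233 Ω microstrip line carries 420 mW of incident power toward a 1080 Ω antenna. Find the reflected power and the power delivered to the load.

P_reflected ≈ 175 mW; P_delivered ≈ 245 mW

Γ = (1080 − 233)/(1080 + 233) = 0.645
|Γ|² = 0.416
P_refl = |Γ|²·P_inc = 175 mW, P_del = (1 − |Γ|²)·P_inc = 245 mW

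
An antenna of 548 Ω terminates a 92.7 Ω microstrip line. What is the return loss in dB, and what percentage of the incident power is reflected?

Γ = (548 − 92.7)/(548 + 92.7) = 0.711
RL = −20·log₁₀(0.711) = 2.97 dB
P_refl/P_inc = |Γ|² = 0.505

RL ≈ 2.97 dB; 50.5% of incident power reflected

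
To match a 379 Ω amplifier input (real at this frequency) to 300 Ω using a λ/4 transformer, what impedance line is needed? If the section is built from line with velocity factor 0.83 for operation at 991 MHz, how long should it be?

Z_qwt = √(Z_0·R_L) = √(300 × 379) = √113700
λ = 0.83·c/f = 0.251 m, so l = λ/4 = 0.0628 m

Z_qwt ≈ 337 Ω; length ≈ 6.28 cm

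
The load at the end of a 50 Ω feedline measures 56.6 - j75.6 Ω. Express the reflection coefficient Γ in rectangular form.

Γ ≈ 0.376 − j0.443

Γ = (Z_L − Z_0)/(Z_L + Z_0) = (6.6 − j75.6)/(106.6 − j75.6)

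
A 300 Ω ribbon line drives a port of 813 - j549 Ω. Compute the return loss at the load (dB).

RL ≈ 4.36 dB

Γ = (513 − j549)/(1113 − j549), |Γ| = 0.605
RL = −20·log₁₀|Γ| = −20·log₁₀(0.605)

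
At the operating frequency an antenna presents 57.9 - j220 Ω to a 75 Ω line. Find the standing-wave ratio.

VSWR ≈ 13.1

Γ = (Z_L − Z_0)/(Z_L + Z_0) = (-17.1 − j220)/(132.9 − j220)
|Γ| = 221/257 = 0.859
VSWR = (1 + |Γ|)/(1 − |Γ|) = 1.86/0.141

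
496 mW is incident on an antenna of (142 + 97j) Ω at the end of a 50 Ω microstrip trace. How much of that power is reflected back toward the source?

|Γ| = |(92 + j97)/(192 + j97)| = 0.621
|Γ|² = 0.386
P_refl = |Γ|²·P_inc = 192 mW, P_del = (1 − |Γ|²)·P_inc = 304 mW

P_reflected ≈ 192 mW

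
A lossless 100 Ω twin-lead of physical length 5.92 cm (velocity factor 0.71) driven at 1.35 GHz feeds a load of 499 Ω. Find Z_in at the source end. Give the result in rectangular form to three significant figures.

λ = v/f = 0.71·c / 1.35 GHz = 0.158 m
βl = 2π·l/λ = 2π × 0.375 = 135°
tan(βl) = tan(135°) = -0.997
Z_in = Z_0·(Z_L + jZ_0·tanβl)/(Z_0 + jZ_L·tanβl)
     = 100·(499 − j99.7)/(100 − j498)

Z_in ≈ 38.6 + j92.5 Ω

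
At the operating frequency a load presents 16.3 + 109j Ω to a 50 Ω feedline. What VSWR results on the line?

Γ = (Z_L − Z_0)/(Z_L + Z_0) = (-33.7 + j109)/(66.3 + j109)
|Γ| = 114/128 = 0.894
VSWR = (1 + |Γ|)/(1 − |Γ|) = 1.89/0.106

VSWR ≈ 17.9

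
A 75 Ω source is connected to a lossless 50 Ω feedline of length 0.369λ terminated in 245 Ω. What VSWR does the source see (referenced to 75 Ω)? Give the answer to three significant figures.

VSWR ≈ 5.49

βl = 2π × 0.369 = 133°
tan(βl) = -1.08
Z_in = Z_0·(Z_L + jZ_0·tanβl)/(Z_0 + jZ_L·tanβl) = 18.3 + j42.9 Ω
Γ_s = (Z_in − Z_s)/(Z_in + Z_s) = (-56.7 + j42.9)/(93.3 + j42.9), |Γ_s| = 0.692
VSWR = (1 + |Γ_s|)/(1 − |Γ_s|)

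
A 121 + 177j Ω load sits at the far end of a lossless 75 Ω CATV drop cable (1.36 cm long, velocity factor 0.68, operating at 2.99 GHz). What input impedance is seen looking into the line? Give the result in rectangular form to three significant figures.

Z_in ≈ 19.9 − j49.8 Ω

λ = v/f = 0.68·c / 2.99 GHz = 0.0682 m
βl = 2π·l/λ = 2π × 0.199 = 71.8°
tan(βl) = tan(71.8°) = 3.03
Z_in = Z_0·(Z_L + jZ_0·tanβl)/(Z_0 + jZ_L·tanβl)
     = 75·(121 + j405)/(-462 + j367)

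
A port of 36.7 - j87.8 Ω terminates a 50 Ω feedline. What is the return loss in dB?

Γ = (-13.3 − j87.8)/(86.7 − j87.8), |Γ| = 0.72
RL = −20·log₁₀|Γ| = −20·log₁₀(0.72)

RL ≈ 2.86 dB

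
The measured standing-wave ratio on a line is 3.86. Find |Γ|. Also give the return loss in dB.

|Γ| ≈ 0.588; return loss ≈ 4.61 dB

|Γ| = (S − 1)/(S + 1) = (3.86 − 1)/(3.86 + 1) = 2.86/4.86
RL = −20·log₁₀|Γ| = −20·log₁₀(0.588)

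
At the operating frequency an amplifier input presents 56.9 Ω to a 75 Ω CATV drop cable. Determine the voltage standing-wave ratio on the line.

For a purely resistive load, VSWR = R_L/Z_0 or Z_0/R_L (whichever > 1) = 75/56.9

VSWR ≈ 1.32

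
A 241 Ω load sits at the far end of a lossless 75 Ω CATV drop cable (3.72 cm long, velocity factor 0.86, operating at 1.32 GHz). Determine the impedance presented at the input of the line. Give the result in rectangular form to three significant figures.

λ = v/f = 0.86·c / 1.32 GHz = 0.195 m
βl = 2π·l/λ = 2π × 0.19 = 68.5°
tan(βl) = tan(68.5°) = 2.54
Z_in = Z_0·(Z_L + jZ_0·tanβl)/(Z_0 + jZ_L·tanβl)
     = 75·(241 + j191)/(75 + j612)

Z_in ≈ 26.6 − j26.3 Ω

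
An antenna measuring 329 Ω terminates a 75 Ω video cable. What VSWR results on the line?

VSWR ≈ 4.39

Γ = (329 − 75)/(329 + 75) = 0.629
VSWR = (1 + 0.629)/(1 − 0.629)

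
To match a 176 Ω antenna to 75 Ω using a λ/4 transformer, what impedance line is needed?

Z_qwt ≈ 115 Ω

Z_qwt = √(Z_0·R_L) = √(75 × 176) = √13200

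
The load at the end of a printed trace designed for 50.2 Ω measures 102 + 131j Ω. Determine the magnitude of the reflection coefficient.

|Γ| ≈ 0.701

Γ = (Z_L − Z_0)/(Z_L + Z_0) = (51.8 + j131)/(152.2 + j131)
|Γ| = 141/201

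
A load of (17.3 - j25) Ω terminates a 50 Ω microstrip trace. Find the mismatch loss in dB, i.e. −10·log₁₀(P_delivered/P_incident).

mismatch loss ≈ 1.73 dB

Γ = (-32.7 − j25)/(67.3 − j25), |Γ| = 0.573
|Γ|² = 0.329, so P_del/P_inc = 1 − |Γ|² = 0.671
ML = −10·log₁₀(1 − |Γ|²)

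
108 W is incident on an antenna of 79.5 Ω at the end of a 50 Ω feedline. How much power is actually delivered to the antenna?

Γ = (79.5 − 50)/(79.5 + 50) = 0.228
|Γ|² = 0.0519
P_refl = |Γ|²·P_inc = 5.6 W, P_del = (1 − |Γ|²)·P_inc = 102 W

P_delivered ≈ 102 W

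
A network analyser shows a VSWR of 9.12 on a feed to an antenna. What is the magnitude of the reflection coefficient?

|Γ| = (S − 1)/(S + 1) = (9.12 − 1)/(9.12 + 1) = 8.12/10.1

|Γ| ≈ 0.802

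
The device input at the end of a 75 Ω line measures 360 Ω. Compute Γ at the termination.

Γ = 0.655

Γ = (Z_L − Z_0)/(Z_L + Z_0) = (360 − 75)/(360 + 75) = 285/435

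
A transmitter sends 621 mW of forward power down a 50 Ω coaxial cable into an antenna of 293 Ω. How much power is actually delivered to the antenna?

Γ = (293 − 50)/(293 + 50) = 0.708
|Γ|² = 0.502
P_refl = |Γ|²·P_inc = 312 mW, P_del = (1 − |Γ|²)·P_inc = 309 mW

P_delivered ≈ 309 mW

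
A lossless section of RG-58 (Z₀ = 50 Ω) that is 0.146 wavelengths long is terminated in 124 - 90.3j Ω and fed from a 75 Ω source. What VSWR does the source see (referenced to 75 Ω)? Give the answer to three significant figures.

βl = 2π × 0.146 = 52.6°
tan(βl) = 1.31
Z_in = Z_0·(Z_L + jZ_0·tanβl)/(Z_0 + jZ_L·tanβl) = 15.4 − j22.3 Ω
Γ_s = (Z_in − Z_s)/(Z_in + Z_s) = (-59.6 − j22.3)/(90.4 − j22.3), |Γ_s| = 0.683
VSWR = (1 + |Γ_s|)/(1 − |Γ_s|)

VSWR ≈ 5.31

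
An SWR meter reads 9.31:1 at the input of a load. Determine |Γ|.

|Γ| = (S − 1)/(S + 1) = (9.31 − 1)/(9.31 + 1) = 8.31/10.3

|Γ| ≈ 0.806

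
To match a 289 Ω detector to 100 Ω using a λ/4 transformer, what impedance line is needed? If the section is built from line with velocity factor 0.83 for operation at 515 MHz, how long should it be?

Z_qwt ≈ 170 Ω; length ≈ 12.1 cm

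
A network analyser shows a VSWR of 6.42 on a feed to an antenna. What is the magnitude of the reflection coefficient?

|Γ| = (S − 1)/(S + 1) = (6.42 − 1)/(6.42 + 1) = 5.42/7.42

|Γ| ≈ 0.73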